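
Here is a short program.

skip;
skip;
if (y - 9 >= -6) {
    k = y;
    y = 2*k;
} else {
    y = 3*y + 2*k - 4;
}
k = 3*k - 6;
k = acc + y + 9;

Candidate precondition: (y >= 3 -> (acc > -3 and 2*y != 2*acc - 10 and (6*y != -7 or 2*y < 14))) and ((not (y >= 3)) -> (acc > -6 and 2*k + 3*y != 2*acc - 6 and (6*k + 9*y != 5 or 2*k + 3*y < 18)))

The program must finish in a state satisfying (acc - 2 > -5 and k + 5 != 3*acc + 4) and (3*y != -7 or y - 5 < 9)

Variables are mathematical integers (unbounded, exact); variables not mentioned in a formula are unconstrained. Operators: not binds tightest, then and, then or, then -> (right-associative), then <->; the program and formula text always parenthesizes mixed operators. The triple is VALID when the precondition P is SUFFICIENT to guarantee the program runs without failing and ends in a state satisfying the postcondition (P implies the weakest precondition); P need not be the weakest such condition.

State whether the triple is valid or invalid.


Working backward. After the program, the postcondition (acc - 2 > -5 and k + 5 != 3*acc + 4) and (3*y != -7 or y - 5 < 9) must hold; in canonical form it is acc > -3 and k != 3*acc - 1 and (3*y != -7 or y < 14).
Before k := acc + y + 9: acc > -3 and y != 2*acc - 10 and (3*y != -7 or y < 14)
Before k := 3*k - 6: acc > -3 and y != 2*acc - 10 and (3*y != -7 or y < 14)
Then branch requires acc > -3 and 2*y != 2*acc - 10 and (6*y != -7 or 2*y < 14); else branch requires acc > -3 and 2*k + 3*y != 2*acc - 6 and (6*k + 9*y != 5 or 2*k + 3*y < 18).
Before the if: (y >= 3 -> (acc > -3 and 2*y != 2*acc - 10 and (6*y != -7 or 2*y < 14))) and ((not (y >= 3)) -> (acc > -3 and 2*k + 3*y != 2*acc - 6 and (6*k + 9*y != 5 or 2*k + 3*y < 18)))
Before skip: (y >= 3 -> (acc > -3 and 2*y != 2*acc - 10 and (6*y != -7 or 2*y < 14))) and ((not (y >= 3)) -> (acc > -3 and 2*k + 3*y != 2*acc - 6 and (6*k + 9*y != 5 or 2*k + 3*y < 18)))
Before skip: (y >= 3 -> (acc > -3 and 2*y != 2*acc - 10 and (6*y != -7 or 2*y < 14))) and ((not (y >= 3)) -> (acc > -3 and 2*k + 3*y != 2*acc - 6 and (6*k + 9*y != 5 or 2*k + 3*y < 18)))
The weakest precondition is (y >= 3 -> (acc > -3 and 2*y != 2*acc - 10 and (6*y != -7 or 2*y < 14))) and ((not (y >= 3)) -> (acc > -3 and 2*k + 3*y != 2*acc - 6 and (6*k + 9*y != 5 or 2*k + 3*y < 18))).
Check whether (y >= 3 -> (acc > -3 and 2*y != 2*acc - 10 and (6*y != -7 or 2*y < 14))) and ((not (y >= 3)) -> (acc > -6 and 2*k + 3*y != 2*acc - 6 and (6*k + 9*y != 5 or 2*k + 3*y < 18))) implies it.
Countermodel: at the initial state acc = -3, k = 0, y = 0, the precondition holds but the weakest precondition fails.
Answer: invalid


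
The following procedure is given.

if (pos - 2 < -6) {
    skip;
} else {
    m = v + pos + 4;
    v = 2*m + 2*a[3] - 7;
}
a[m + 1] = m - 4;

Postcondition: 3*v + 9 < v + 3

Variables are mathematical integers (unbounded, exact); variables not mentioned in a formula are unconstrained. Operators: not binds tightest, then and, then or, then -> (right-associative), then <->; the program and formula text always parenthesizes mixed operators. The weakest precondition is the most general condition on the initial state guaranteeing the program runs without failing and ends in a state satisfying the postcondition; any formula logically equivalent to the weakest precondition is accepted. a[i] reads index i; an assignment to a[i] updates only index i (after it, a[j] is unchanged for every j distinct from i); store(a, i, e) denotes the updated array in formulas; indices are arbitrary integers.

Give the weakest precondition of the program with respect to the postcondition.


Working backward. After the program, the postcondition 3*v + 9 < v + 3 must hold; in canonical form it is 2*v < -6.
Before a[m + 1] := m - 4: 2*v < -6
Then branch requires 2*v < -6; else branch requires 4*a[3] + 4*pos + 4*v < -8.
Before the if: (pos < -4 -> 2*v < -6) and ((not (pos < -4)) -> 4*a[3] + 4*pos + 4*v < -8)
Answer: WP = (pos < -4 -> 2*v < -6) and ((not (pos < -4)) -> 4*a[3] + 4*pos + 4*v < -8)


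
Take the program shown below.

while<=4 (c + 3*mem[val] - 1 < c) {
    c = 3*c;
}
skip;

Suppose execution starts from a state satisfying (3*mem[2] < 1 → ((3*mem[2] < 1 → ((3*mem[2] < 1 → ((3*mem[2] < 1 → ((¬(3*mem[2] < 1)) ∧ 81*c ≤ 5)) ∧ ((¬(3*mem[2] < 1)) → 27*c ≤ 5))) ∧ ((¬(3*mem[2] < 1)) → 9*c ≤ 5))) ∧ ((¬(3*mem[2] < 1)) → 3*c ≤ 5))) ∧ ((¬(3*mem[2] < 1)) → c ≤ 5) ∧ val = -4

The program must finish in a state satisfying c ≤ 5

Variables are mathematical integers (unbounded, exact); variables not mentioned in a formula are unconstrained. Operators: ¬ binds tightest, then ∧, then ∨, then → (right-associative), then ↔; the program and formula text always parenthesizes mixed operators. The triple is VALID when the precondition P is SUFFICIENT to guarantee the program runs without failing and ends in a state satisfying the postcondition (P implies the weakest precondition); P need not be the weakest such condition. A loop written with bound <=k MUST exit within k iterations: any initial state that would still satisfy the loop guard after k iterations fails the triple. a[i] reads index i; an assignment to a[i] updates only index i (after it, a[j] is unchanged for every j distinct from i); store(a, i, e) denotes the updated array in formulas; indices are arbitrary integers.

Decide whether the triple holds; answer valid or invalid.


Working backward. After the program, c ≤ 5 must hold.
Before skip: c ≤ 5
Before the loop (bound <=4), unroll the exhaustion recursion (WP_0 = exit-now case; WP_j = one more guarded iteration, up to j = 4):
  WP_0: (¬(3*mem[val] < 1)) ∧ c ≤ 5
  WP_1: (3*mem[val] < 1 → ((¬(3*mem[val] < 1)) ∧ 3*c ≤ 5)) ∧ ((¬(3*mem[val] < 1)) → c ≤ 5)
  WP_2: (3*mem[val] < 1 → ((3*mem[val] < 1 → ((¬(3*mem[val] < 1)) ∧ 9*c ≤ 5)) ∧ ((¬(3*mem[val] < 1)) → 3*c ≤ 5))) ∧ ((¬(3*mem[val] < 1)) → c ≤ 5)
  WP_3: (3*mem[val] < 1 → ((3*mem[val] < 1 → ((3*mem[val] < 1 → ((¬(3*mem[val] < 1)) ∧ 27*c ≤ 5)) ∧ ((¬(3*mem[val] < 1)) → 9*c ≤ 5))) ∧ ((¬(3*mem[val] < 1)) → 3*c ≤ 5))) ∧ ((¬(3*mem[val] < 1)) → c ≤ 5)
  WP_4: (3*mem[val] < 1 → ((3*mem[val] < 1 → ((3*mem[val] < 1 → ((3*mem[val] < 1 → ((¬(3*mem[val] < 1)) ∧ 81*c ≤ 5)) ∧ ((¬(3*mem[val] < 1)) → 27*c ≤ 5))) ∧ ((¬(3*mem[val] < 1)) → 9*c ≤ 5))) ∧ ((¬(3*mem[val] < 1)) → 3*c ≤ 5))) ∧ ((¬(3*mem[val] < 1)) → c ≤ 5)
So before the loop: (3*mem[val] < 1 → ((3*mem[val] < 1 → ((3*mem[val] < 1 → ((3*mem[val] < 1 → ((¬(3*mem[val] < 1)) ∧ 81*c ≤ 5)) ∧ ((¬(3*mem[val] < 1)) → 27*c ≤ 5))) ∧ ((¬(3*mem[val] < 1)) → 9*c ≤ 5))) ∧ ((¬(3*mem[val] < 1)) → 3*c ≤ 5))) ∧ ((¬(3*mem[val] < 1)) → c ≤ 5)
The weakest precondition is (3*mem[val] < 1 → ((3*mem[val] < 1 → ((3*mem[val] < 1 → ((3*mem[val] < 1 → ((¬(3*mem[val] < 1)) ∧ 81*c ≤ 5)) ∧ ((¬(3*mem[val] < 1)) → 27*c ≤ 5))) ∧ ((¬(3*mem[val] < 1)) → 9*c ≤ 5))) ∧ ((¬(3*mem[val] < 1)) → 3*c ≤ 5))) ∧ ((¬(3*mem[val] < 1)) → c ≤ 5).
Check whether (3*mem[2] < 1 → ((3*mem[2] < 1 → ((3*mem[2] < 1 → ((3*mem[2] < 1 → ((¬(3*mem[2] < 1)) ∧ 81*c ≤ 5)) ∧ ((¬(3*mem[2] < 1)) → 27*c ≤ 5))) ∧ ((¬(3*mem[2] < 1)) → 9*c ≤ 5))) ∧ ((¬(3*mem[2] < 1)) → 3*c ≤ 5))) ∧ ((¬(3*mem[2] < 1)) → c ≤ 5) ∧ val = -4 implies it.
Countermodel: at the initial state c = 5, mem = {[-4] = 0, [2] = 1, elsewhere 0}, val = -4, the precondition holds but the weakest precondition fails.
Answer: invalid


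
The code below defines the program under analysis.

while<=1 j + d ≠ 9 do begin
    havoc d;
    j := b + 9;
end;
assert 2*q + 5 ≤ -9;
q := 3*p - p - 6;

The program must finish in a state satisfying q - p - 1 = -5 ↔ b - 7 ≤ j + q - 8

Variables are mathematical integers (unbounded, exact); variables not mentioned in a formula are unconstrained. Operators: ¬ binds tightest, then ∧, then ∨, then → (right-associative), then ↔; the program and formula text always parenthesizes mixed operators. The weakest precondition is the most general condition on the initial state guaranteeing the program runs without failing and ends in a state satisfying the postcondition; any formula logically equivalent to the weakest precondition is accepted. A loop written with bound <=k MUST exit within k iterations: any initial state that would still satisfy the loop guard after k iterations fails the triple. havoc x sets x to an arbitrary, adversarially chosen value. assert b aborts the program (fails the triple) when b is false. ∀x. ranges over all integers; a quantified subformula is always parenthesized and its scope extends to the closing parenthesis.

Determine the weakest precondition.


Working backward. After the program, the postcondition q - p - 1 = -5 ↔ b - 7 ≤ j + q - 8 must hold; in canonical form it is q = p - 4 ↔ b ≤ j + q - 1.
Before q := 3*p - p - 6: p = 2 ↔ b ≤ j + 2*p - 7
Before assert 2*q + 5 ≤ -9: 2*q ≤ -14 ∧ (p = 2 ↔ b ≤ j + 2*p - 7)
Before the loop (bound <=1), unroll the exhaustion recursion (WP_0 = exit-now case; WP_j = one more guarded iteration, up to j = 1):
  WP_0: (¬(d + j ≠ 9)) ∧ 2*q ≤ -14 ∧ (p = 2 ↔ b ≤ j + 2*p - 7)
  WP_1: (d + j ≠ 9 → (∀d_1. ((¬(b + d_1 ≠ 0)) ∧ 2*q ≤ -14 ∧ (p = 2 ↔ 2*p ≥ -2)))) ∧ ((¬(d + j ≠ 9)) → (2*q ≤ -14 ∧ (p = 2 ↔ b ≤ j + 2*p - 7)))
So before the loop: (d + j ≠ 9 → (∀d_1. ((¬(b + d_1 ≠ 0)) ∧ 2*q ≤ -14 ∧ (p = 2 ↔ 2*p ≥ -2)))) ∧ ((¬(d + j ≠ 9)) → (2*q ≤ -14 ∧ (p = 2 ↔ b ≤ j + 2*p - 7)))
Answer: WP = (d + j ≠ 9 → (∀d_1. ((¬(b + d_1 ≠ 0)) ∧ 2*q ≤ -14 ∧ (p = 2 ↔ 2*p ≥ -2)))) ∧ ((¬(d + j ≠ 9)) → (2*q ≤ -14 ∧ (p = 2 ↔ b ≤ j + 2*p - 7)))


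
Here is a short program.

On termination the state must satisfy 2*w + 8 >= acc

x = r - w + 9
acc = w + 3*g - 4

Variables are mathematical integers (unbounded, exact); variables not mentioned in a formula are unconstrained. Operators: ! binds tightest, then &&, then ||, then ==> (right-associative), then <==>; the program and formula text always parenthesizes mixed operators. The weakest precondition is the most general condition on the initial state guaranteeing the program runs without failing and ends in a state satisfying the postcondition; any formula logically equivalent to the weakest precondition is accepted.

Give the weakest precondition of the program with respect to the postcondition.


Working backward. After the program, the postcondition 2*w + 8 >= acc must hold; in canonical form it is 2*w >= acc - 8.
Before acc := w + 3*g - 4: w >= 3*g - 12
Before x := r - w + 9: w >= 3*g - 12
Answer: WP = w >= 3*g - 12


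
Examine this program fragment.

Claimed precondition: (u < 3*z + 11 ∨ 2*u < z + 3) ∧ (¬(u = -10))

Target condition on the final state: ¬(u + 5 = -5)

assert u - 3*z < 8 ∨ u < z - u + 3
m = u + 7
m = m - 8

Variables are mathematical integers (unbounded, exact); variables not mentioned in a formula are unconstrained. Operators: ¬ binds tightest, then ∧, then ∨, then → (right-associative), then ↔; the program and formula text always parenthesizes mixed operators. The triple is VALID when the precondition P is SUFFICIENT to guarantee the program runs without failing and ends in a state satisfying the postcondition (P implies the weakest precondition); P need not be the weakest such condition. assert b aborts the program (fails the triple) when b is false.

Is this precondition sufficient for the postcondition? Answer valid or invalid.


Working backward. After the program, the postcondition ¬(u + 5 = -5) must hold; in canonical form it is ¬(u = -10).
Before m := m - 8: ¬(u = -10)
Before m := u + 7: ¬(u = -10)
Before assert u - 3*z < 8 ∨ u < z - u + 3: (u < 3*z + 8 ∨ 2*u < z + 3) ∧ (¬(u = -10))
The weakest precondition is (u < 3*z + 8 ∨ 2*u < z + 3) ∧ (¬(u = -10)).
Check whether (u < 3*z + 11 ∨ 2*u < z + 3) ∧ (¬(u = -10)) implies it.
Countermodel: at the initial state u = 0, z = -3, the precondition holds but the weakest precondition fails.
Answer: invalid


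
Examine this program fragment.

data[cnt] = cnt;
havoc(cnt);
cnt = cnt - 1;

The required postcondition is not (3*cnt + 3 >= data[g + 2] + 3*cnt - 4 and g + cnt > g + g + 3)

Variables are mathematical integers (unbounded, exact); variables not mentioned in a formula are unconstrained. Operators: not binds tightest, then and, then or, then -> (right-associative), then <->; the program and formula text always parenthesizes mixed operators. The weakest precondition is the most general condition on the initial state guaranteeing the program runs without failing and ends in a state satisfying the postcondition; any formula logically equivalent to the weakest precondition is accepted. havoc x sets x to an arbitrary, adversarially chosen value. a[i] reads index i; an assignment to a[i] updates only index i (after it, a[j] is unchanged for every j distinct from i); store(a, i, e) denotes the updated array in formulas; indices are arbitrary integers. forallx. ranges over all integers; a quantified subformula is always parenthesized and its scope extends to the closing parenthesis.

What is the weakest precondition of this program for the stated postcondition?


Working backward. After the program, the postcondition not (3*cnt + 3 >= data[g + 2] + 3*cnt - 4 and g + cnt > g + g + 3) must hold; in canonical form it is not (data[g + 2] <= 7 and cnt > g + 3).
Before cnt := cnt - 1: not (data[g + 2] <= 7 and cnt > g + 4)
Before havoc cnt: forall cnt_1. (not (data[g + 2] <= 7 and cnt_1 > g + 4))
Before data[cnt] := cnt: forall cnt_1. (not (store(data, cnt, cnt)[g + 2] <= 7 and cnt_1 > g + 4))
Answer: WP = forall cnt_1. (not (store(data, cnt, cnt)[g + 2] <= 7 and cnt_1 > g + 4))


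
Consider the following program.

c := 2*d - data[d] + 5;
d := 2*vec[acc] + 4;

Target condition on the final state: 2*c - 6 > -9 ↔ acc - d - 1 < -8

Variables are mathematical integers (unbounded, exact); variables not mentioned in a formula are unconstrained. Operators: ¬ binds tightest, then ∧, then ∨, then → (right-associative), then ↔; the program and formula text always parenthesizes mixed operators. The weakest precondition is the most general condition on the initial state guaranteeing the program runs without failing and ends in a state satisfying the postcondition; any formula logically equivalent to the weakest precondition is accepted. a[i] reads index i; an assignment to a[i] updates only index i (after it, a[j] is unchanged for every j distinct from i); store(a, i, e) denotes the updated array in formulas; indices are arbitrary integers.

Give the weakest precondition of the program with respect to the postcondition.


Working backward. After the program, the postcondition 2*c - 6 > -9 ↔ acc - d - 1 < -8 must hold; in canonical form it is 2*c > -3 ↔ acc < d - 7.
Before d := 2*vec[acc] + 4: 2*c > -3 ↔ acc < 2*vec[acc] - 3
Before c := 2*d - data[d] + 5: 4*d > 2*data[d] - 13 ↔ acc < 2*vec[acc] - 3
Answer: WP = 4*d > 2*data[d] - 13 ↔ acc < 2*vec[acc] - 3


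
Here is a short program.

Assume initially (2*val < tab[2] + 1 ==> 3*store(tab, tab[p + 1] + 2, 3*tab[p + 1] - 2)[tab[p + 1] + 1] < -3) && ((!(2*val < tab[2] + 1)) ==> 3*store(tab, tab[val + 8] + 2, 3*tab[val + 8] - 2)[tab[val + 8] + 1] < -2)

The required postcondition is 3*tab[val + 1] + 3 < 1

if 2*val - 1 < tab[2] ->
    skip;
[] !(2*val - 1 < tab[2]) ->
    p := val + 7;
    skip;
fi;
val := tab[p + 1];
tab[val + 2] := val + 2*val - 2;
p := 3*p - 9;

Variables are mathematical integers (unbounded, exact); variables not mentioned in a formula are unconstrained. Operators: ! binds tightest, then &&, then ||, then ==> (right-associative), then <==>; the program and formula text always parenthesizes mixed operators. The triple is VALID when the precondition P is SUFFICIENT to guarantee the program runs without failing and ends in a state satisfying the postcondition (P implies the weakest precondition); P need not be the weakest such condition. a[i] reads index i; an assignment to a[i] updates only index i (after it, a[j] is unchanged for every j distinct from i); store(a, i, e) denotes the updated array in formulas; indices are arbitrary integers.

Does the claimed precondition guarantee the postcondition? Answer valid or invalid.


Working backward. After the program, the postcondition 3*tab[val + 1] + 3 < 1 must hold; in canonical form it is 3*tab[val + 1] < -2.
Before p := 3*p - 9: 3*tab[val + 1] < -2
Before tab[val + 2] := val + 2*val - 2: 3*store(tab, val + 2, 3*val - 2)[val + 1] < -2
Before val := tab[p + 1]: 3*store(tab, tab[p + 1] + 2, 3*tab[p + 1] - 2)[tab[p + 1] + 1] < -2
Then branch requires 3*store(tab, tab[p + 1] + 2, 3*tab[p + 1] - 2)[tab[p + 1] + 1] < -2; else branch requires 3*store(tab, tab[val + 8] + 2, 3*tab[val + 8] - 2)[tab[val + 8] + 1] < -2.
Before the if: (2*val < tab[2] + 1 ==> 3*store(tab, tab[p + 1] + 2, 3*tab[p + 1] - 2)[tab[p + 1] + 1] < -2) && ((!(2*val < tab[2] + 1)) ==> 3*store(tab, tab[val + 8] + 2, 3*tab[val + 8] - 2)[tab[val + 8] + 1] < -2)
The weakest precondition is (2*val < tab[2] + 1 ==> 3*store(tab, tab[p + 1] + 2, 3*tab[p + 1] - 2)[tab[p + 1] + 1] < -2) && ((!(2*val < tab[2] + 1)) ==> 3*store(tab, tab[val + 8] + 2, 3*tab[val + 8] - 2)[tab[val + 8] + 1] < -2).
Check whether (2*val < tab[2] + 1 ==> 3*store(tab, tab[p + 1] + 2, 3*tab[p + 1] - 2)[tab[p + 1] + 1] < -3) && ((!(2*val < tab[2] + 1)) ==> 3*store(tab, tab[val + 8] + 2, 3*tab[val + 8] - 2)[tab[val + 8] + 1] < -2) implies it.
Every state satisfying the precondition satisfies the weakest precondition: the implication holds.
Answer: valid


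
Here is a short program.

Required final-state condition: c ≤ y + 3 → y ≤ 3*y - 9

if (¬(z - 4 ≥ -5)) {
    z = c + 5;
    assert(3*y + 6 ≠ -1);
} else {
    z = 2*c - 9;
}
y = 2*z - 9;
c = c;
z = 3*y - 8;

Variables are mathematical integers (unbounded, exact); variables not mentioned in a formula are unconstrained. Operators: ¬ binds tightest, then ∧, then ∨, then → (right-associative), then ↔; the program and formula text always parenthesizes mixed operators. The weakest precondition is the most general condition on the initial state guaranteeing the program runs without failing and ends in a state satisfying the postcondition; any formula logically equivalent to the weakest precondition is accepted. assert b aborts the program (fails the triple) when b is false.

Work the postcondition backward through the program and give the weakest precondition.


Working backward. After the program, the postcondition c ≤ y + 3 → y ≤ 3*y - 9 must hold; in canonical form it is c ≤ y + 3 → 2*y ≥ 9.
Before z := 3*y - 8: c ≤ y + 3 → 2*y ≥ 9
Before c := c: c ≤ y + 3 → 2*y ≥ 9
Before y := 2*z - 9: c ≤ 2*z - 6 → 4*z ≥ 27
Then branch requires 3*y ≠ -7 ∧ (c ≥ -4 → 4*c ≥ 7); else branch requires 3*c ≥ 24 → 8*c ≥ 63.
Before the if: ((¬(z ≥ -1)) → (3*y ≠ -7 ∧ (c ≥ -4 → 4*c ≥ 7))) ∧ (z ≥ -1 → (3*c ≥ 24 → 8*c ≥ 63))
Answer: WP = ((¬(z ≥ -1)) → (3*y ≠ -7 ∧ (c ≥ -4 → 4*c ≥ 7))) ∧ (z ≥ -1 → (3*c ≥ 24 → 8*c ≥ 63))


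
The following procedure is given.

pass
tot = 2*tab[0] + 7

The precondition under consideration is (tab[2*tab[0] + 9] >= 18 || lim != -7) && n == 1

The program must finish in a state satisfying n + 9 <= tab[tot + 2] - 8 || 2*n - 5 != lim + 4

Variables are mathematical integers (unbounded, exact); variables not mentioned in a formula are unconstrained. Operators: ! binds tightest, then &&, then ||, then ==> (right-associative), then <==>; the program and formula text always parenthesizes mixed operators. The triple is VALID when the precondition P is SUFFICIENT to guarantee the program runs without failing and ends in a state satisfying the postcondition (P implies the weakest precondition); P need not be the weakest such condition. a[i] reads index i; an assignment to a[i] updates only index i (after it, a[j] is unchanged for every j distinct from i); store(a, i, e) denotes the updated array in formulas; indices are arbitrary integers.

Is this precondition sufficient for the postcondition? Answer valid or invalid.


Working backward. After the program, the postcondition n + 9 <= tab[tot + 2] - 8 || 2*n - 5 != lim + 4 must hold; in canonical form it is n <= tab[tot + 2] - 17 || 2*n != lim + 9.
Before tot := 2*tab[0] + 7: n <= tab[2*tab[0] + 9] - 17 || 2*n != lim + 9
Before skip: n <= tab[2*tab[0] + 9] - 17 || 2*n != lim + 9
The weakest precondition is n <= tab[2*tab[0] + 9] - 17 || 2*n != lim + 9.
Check whether (tab[2*tab[0] + 9] >= 18 || lim != -7) && n == 1 implies it.
Every state satisfying the precondition satisfies the weakest precondition: the implication holds.
Answer: valid


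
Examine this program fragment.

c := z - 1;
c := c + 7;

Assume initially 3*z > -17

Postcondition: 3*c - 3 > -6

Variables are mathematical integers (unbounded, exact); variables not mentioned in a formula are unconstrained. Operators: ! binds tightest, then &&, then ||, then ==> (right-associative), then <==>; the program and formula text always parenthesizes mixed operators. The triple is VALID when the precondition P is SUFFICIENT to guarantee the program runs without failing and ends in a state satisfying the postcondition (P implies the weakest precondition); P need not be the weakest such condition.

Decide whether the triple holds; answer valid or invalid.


Working backward. After the program, the postcondition 3*c - 3 > -6 must hold; in canonical form it is 3*c > -3.
Before c := c + 7: 3*c > -24
Before c := z - 1: 3*z > -21
The weakest precondition is 3*z > -21.
Check whether 3*z > -17 implies it.
Every state satisfying the precondition satisfies the weakest precondition: the implication holds.
Answer: valid


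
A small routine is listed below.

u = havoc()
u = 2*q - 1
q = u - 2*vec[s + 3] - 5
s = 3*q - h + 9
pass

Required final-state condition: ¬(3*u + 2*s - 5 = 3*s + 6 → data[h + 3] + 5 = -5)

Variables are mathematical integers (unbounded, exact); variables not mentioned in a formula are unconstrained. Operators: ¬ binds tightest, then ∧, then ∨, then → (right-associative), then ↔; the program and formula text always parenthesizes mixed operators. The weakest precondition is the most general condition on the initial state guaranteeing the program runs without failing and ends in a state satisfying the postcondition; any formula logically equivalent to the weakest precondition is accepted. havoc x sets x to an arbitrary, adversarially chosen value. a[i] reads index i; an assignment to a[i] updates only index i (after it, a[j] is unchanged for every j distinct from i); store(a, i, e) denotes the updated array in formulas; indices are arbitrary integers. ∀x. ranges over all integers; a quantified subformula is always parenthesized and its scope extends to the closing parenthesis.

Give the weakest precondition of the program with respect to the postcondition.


Working backward. After the program, the postcondition ¬(3*u + 2*s - 5 = 3*s + 6 → data[h + 3] + 5 = -5) must hold; in canonical form it is ¬(3*u = s + 11 → data[h + 3] = -10).
Before skip: ¬(3*u = s + 11 → data[h + 3] = -10)
Before s := 3*q - h + 9: ¬(h + 3*u = 3*q + 20 → data[h + 3] = -10)
Before q := u - 2*vec[s + 3] - 5: ¬(6*vec[s + 3] + h = 5 → data[h + 3] = -10)
Before u := 2*q - 1: ¬(6*vec[s + 3] + h = 5 → data[h + 3] = -10)
Before havoc u: ¬(6*vec[s + 3] + h = 5 → data[h + 3] = -10)
Answer: WP = ¬(6*vec[s + 3] + h = 5 → data[h + 3] = -10)


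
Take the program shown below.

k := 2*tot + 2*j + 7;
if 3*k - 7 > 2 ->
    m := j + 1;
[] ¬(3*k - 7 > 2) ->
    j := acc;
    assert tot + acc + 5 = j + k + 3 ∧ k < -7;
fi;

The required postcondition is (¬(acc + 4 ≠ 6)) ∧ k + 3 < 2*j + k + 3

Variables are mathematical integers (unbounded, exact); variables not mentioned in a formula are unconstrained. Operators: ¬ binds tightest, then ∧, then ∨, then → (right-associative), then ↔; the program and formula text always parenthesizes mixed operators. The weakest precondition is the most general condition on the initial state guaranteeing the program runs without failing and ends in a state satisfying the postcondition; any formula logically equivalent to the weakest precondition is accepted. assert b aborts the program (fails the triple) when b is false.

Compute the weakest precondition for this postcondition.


Working backward. After the program, the postcondition (¬(acc + 4 ≠ 6)) ∧ k + 3 < 2*j + k + 3 must hold; in canonical form it is (¬(acc ≠ 2)) ∧ 2*j > 0.
Then branch requires (¬(acc ≠ 2)) ∧ 2*j > 0; else branch requires tot = k - 2 ∧ k < -7 ∧ (¬(acc ≠ 2)) ∧ 2*acc > 0.
Before the if: (3*k > 9 → ((¬(acc ≠ 2)) ∧ 2*j > 0)) ∧ ((¬(3*k > 9)) → (tot = k - 2 ∧ k < -7 ∧ (¬(acc ≠ 2)) ∧ 2*acc > 0))
Before k := 2*tot + 2*j + 7: (6*j + 6*tot > -12 → ((¬(acc ≠ 2)) ∧ 2*j > 0)) ∧ ((¬(6*j + 6*tot > -12)) → (2*j + tot = -5 ∧ 2*j + 2*tot < -14 ∧ (¬(acc ≠ 2)) ∧ 2*acc > 0))
Answer: WP = (6*j + 6*tot > -12 → ((¬(acc ≠ 2)) ∧ 2*j > 0)) ∧ ((¬(6*j + 6*tot > -12)) → (2*j + tot = -5 ∧ 2*j + 2*tot < -14 ∧ (¬(acc ≠ 2)) ∧ 2*acc > 0))


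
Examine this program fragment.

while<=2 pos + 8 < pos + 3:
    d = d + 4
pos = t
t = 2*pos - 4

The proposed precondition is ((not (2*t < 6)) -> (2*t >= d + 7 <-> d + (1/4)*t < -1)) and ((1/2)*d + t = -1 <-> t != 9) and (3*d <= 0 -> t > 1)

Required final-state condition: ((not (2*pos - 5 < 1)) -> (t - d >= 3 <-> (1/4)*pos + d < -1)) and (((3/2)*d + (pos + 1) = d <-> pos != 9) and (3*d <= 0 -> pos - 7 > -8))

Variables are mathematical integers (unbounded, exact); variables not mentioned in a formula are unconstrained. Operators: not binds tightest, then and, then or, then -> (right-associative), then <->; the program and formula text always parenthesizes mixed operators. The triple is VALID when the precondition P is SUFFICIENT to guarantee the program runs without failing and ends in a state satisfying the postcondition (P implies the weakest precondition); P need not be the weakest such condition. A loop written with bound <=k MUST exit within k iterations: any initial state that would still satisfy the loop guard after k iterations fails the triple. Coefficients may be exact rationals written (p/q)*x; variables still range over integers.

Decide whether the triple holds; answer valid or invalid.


Working backward. After the program, the postcondition ((not (2*pos - 5 < 1)) -> (t - d >= 3 <-> (1/4)*pos + d < -1)) and (((3/2)*d + (pos + 1) = d <-> pos != 9) and (3*d <= 0 -> pos - 7 > -8)) must hold; in canonical form it is ((not (2*pos < 6)) -> (t >= d + 3 <-> d + (1/4)*pos < -1)) and ((1/2)*d + pos = -1 <-> pos != 9) and (3*d <= 0 -> pos > -1).
Before t := 2*pos - 4: ((not (2*pos < 6)) -> (2*pos >= d + 7 <-> d + (1/4)*pos < -1)) and ((1/2)*d + pos = -1 <-> pos != 9) and (3*d <= 0 -> pos > -1)
Before pos := t: ((not (2*t < 6)) -> (2*t >= d + 7 <-> d + (1/4)*t < -1)) and ((1/2)*d + t = -1 <-> t != 9) and (3*d <= 0 -> t > -1)
Before the loop (bound <=2), unroll the exhaustion recursion (WP_0 = exit-now case; WP_j = one more guarded iteration, up to j = 2):
  WP_0: ((not (2*t < 6)) -> (2*t >= d + 7 <-> d + (1/4)*t < -1)) and ((1/2)*d + t = -1 <-> t != 9) and (3*d <= 0 -> t > -1)
  WP_1: ((not (2*t < 6)) -> (2*t >= d + 7 <-> d + (1/4)*t < -1)) and ((1/2)*d + t = -1 <-> t != 9) and (3*d <= 0 -> t > -1)
  WP_2: ((not (2*t < 6)) -> (2*t >= d + 7 <-> d + (1/4)*t < -1)) and ((1/2)*d + t = -1 <-> t != 9) and (3*d <= 0 -> t > -1)
So before the loop: ((not (2*t < 6)) -> (2*t >= d + 7 <-> d + (1/4)*t < -1)) and ((1/2)*d + t = -1 <-> t != 9) and (3*d <= 0 -> t > -1)
The weakest precondition is ((not (2*t < 6)) -> (2*t >= d + 7 <-> d + (1/4)*t < -1)) and ((1/2)*d + t = -1 <-> t != 9) and (3*d <= 0 -> t > -1).
Check whether ((not (2*t < 6)) -> (2*t >= d + 7 <-> d + (1/4)*t < -1)) and ((1/2)*d + t = -1 <-> t != 9) and (3*d <= 0 -> t > 1) implies it.
Every state satisfying the precondition satisfies the weakest precondition: the implication holds.
Answer: valid


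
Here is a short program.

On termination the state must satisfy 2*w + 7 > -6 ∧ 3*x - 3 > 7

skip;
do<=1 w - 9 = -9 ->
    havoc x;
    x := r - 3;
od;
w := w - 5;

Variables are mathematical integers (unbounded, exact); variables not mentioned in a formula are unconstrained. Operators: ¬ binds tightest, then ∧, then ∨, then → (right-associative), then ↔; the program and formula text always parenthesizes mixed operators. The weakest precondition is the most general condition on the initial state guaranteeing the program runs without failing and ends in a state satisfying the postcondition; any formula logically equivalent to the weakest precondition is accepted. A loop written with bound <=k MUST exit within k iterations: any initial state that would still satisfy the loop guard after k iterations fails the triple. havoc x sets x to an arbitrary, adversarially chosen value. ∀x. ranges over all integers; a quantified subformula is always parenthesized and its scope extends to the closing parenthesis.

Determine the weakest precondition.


Working backward. After the program, the postcondition 2*w + 7 > -6 ∧ 3*x - 3 > 7 must hold; in canonical form it is 2*w > -13 ∧ 3*x > 10.
Before w := w - 5: 2*w > -3 ∧ 3*x > 10
Before the loop (bound <=1), unroll the exhaustion recursion (WP_0 = exit-now case; WP_j = one more guarded iteration, up to j = 1):
  WP_0: (¬(w = 0)) ∧ 2*w > -3 ∧ 3*x > 10
  WP_1: (w = 0 → ((¬(w = 0)) ∧ 2*w > -3 ∧ 3*r > 19)) ∧ ((¬(w = 0)) → (2*w > -3 ∧ 3*x > 10))
So before the loop: (w = 0 → ((¬(w = 0)) ∧ 2*w > -3 ∧ 3*r > 19)) ∧ ((¬(w = 0)) → (2*w > -3 ∧ 3*x > 10))
Before skip: (w = 0 → ((¬(w = 0)) ∧ 2*w > -3 ∧ 3*r > 19)) ∧ ((¬(w = 0)) → (2*w > -3 ∧ 3*x > 10))
Answer: WP = (w = 0 → ((¬(w = 0)) ∧ 2*w > -3 ∧ 3*r > 19)) ∧ ((¬(w = 0)) → (2*w > -3 ∧ 3*x > 10))


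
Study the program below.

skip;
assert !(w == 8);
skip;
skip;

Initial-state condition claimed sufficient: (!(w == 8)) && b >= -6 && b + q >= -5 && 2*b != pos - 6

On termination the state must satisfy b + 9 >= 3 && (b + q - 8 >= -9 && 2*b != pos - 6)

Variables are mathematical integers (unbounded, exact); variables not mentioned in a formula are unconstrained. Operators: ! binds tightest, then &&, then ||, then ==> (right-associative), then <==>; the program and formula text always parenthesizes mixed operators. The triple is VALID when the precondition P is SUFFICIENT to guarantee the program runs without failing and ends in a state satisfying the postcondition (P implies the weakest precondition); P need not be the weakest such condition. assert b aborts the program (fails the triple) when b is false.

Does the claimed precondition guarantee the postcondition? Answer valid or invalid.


Working backward. After the program, the postcondition b + 9 >= 3 && (b + q - 8 >= -9 && 2*b != pos - 6) must hold; in canonical form it is b >= -6 && b + q >= -1 && 2*b != pos - 6.
Before skip: b >= -6 && b + q >= -1 && 2*b != pos - 6
Before skip: b >= -6 && b + q >= -1 && 2*b != pos - 6
Before assert !(w == 8): (!(w == 8)) && b >= -6 && b + q >= -1 && 2*b != pos - 6
Before skip: (!(w == 8)) && b >= -6 && b + q >= -1 && 2*b != pos - 6
The weakest precondition is (!(w == 8)) && b >= -6 && b + q >= -1 && 2*b != pos - 6.
Check whether (!(w == 8)) && b >= -6 && b + q >= -5 && 2*b != pos - 6 implies it.
Countermodel: at the initial state b = -6, pos = -5, q = 1, w = 9, the precondition holds but the weakest precondition fails.
Answer: invalid


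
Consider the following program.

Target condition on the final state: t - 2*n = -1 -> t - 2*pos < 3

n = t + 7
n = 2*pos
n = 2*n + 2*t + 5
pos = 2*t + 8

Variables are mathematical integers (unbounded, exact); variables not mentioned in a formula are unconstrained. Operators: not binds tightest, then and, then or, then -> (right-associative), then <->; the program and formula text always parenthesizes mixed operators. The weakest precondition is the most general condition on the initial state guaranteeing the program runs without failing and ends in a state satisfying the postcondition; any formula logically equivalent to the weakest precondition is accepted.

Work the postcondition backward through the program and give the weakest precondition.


Working backward. After the program, the postcondition t - 2*n = -1 -> t - 2*pos < 3 must hold; in canonical form it is t = 2*n - 1 -> t < 2*pos + 3.
Before pos := 2*t + 8: t = 2*n - 1 -> 3*t > -19
Before n := 2*n + 2*t + 5: 4*n + 3*t = -9 -> 3*t > -19
Before n := 2*pos: 8*pos + 3*t = -9 -> 3*t > -19
Before n := t + 7: 8*pos + 3*t = -9 -> 3*t > -19
Answer: WP = 8*pos + 3*t = -9 -> 3*t > -19


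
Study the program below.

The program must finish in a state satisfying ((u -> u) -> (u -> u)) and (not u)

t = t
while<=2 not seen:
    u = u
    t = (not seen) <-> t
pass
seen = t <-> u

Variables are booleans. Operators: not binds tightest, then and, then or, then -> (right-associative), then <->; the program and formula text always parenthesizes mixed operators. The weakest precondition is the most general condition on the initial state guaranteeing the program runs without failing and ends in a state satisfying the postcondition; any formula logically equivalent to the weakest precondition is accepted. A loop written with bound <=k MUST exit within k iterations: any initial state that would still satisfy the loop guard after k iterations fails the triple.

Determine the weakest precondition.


Working backward. After the program, the postcondition ((u -> u) -> (u -> u)) and (not u) must hold; in canonical form it is not u.
Before seen := t <-> u: not u
Before skip: not u
Before the loop (bound <=2), unroll the exhaustion recursion (WP_0 = exit-now case; WP_j = one more guarded iteration, up to j = 2):
  WP_0: seen and (not u)
  WP_1: ((not seen) -> (seen and (not u))) and (seen -> (not u))
  WP_2: ((not seen) -> (((not seen) -> (seen and (not u))) and (seen -> (not u)))) and (seen -> (not u))
So before the loop: ((not seen) -> (((not seen) -> (seen and (not u))) and (seen -> (not u)))) and (seen -> (not u))
Before t := t: ((not seen) -> (((not seen) -> (seen and (not u))) and (seen -> (not u)))) and (seen -> (not u))
Answer: WP = ((not seen) -> (((not seen) -> (seen and (not u))) and (seen -> (not u)))) and (seen -> (not u))


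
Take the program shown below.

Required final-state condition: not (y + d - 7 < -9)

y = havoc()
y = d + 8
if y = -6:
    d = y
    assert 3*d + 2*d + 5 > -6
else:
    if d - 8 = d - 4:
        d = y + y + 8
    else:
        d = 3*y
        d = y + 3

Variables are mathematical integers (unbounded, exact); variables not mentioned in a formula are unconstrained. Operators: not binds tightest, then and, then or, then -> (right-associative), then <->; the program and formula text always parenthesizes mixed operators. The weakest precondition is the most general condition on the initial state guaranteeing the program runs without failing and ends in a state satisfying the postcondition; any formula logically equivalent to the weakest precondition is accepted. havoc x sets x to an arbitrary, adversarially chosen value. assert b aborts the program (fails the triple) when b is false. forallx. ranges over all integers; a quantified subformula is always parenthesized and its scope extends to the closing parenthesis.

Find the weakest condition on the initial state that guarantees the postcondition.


Working backward. After the program, the postcondition not (y + d - 7 < -9) must hold; in canonical form it is not (d + y < -2).
Then branch requires 5*y > -11 and (not (2*y < -2)); else branch requires not (2*y < -5).
Before the if: (y = -6 -> (5*y > -11 and (not (2*y < -2)))) and ((not (y = -6)) -> (not (2*y < -5)))
Before y := d + 8: (d = -14 -> (5*d > -51 and (not (2*d < -18)))) and ((not (d = -14)) -> (not (2*d < -21)))
Before havoc y: (d = -14 -> (5*d > -51 and (not (2*d < -18)))) and ((not (d = -14)) -> (not (2*d < -21)))
Answer: WP = (d = -14 -> (5*d > -51 and (not (2*d < -18)))) and ((not (d = -14)) -> (not (2*d < -21)))


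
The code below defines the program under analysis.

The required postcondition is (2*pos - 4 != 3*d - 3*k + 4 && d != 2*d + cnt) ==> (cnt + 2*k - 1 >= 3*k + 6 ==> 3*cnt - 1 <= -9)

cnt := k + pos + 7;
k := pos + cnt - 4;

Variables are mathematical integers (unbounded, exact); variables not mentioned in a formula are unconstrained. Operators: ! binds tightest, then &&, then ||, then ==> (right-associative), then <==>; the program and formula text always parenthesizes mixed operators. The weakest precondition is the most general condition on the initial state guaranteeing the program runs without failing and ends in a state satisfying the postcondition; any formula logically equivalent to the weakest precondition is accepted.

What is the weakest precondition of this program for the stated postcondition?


Working backward. After the program, the postcondition (2*pos - 4 != 3*d - 3*k + 4 && d != 2*d + cnt) ==> (cnt + 2*k - 1 >= 3*k + 6 ==> 3*cnt - 1 <= -9) must hold; in canonical form it is (3*k + 2*pos != 3*d + 8 && cnt + d != 0) ==> (cnt >= k + 7 ==> 3*cnt <= -8).
Before k := pos + cnt - 4: (3*cnt + 5*pos != 3*d + 20 && cnt + d != 0) ==> (pos <= -3 ==> 3*cnt <= -8)
Before cnt := k + pos + 7: (3*k + 8*pos != 3*d - 1 && d + k + pos != -7) ==> (pos <= -3 ==> 3*k + 3*pos <= -29)
Answer: WP = (3*k + 8*pos != 3*d - 1 && d + k + pos != -7) ==> (pos <= -3 ==> 3*k + 3*pos <= -29)


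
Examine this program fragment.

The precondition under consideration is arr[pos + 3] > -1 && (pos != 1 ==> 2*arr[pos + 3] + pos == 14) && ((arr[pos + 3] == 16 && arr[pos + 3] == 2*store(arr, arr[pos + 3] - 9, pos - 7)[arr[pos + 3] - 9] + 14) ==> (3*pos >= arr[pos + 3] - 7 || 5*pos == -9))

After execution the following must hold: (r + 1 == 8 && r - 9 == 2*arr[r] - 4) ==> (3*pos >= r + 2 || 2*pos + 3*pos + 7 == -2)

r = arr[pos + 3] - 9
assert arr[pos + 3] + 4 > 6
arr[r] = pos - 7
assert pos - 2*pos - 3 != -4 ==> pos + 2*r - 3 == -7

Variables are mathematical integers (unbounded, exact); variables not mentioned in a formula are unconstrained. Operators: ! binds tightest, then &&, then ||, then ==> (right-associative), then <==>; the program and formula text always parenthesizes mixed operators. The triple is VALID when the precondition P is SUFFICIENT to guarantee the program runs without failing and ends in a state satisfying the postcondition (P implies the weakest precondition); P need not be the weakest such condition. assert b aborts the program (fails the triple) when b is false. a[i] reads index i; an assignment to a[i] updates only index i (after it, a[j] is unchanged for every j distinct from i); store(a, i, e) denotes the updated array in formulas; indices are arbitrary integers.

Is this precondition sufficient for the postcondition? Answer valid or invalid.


Working backward. After the program, the postcondition (r + 1 == 8 && r - 9 == 2*arr[r] - 4) ==> (3*pos >= r + 2 || 2*pos + 3*pos + 7 == -2) must hold; in canonical form it is (r == 7 && r == 2*arr[r] + 5) ==> (3*pos >= r + 2 || 5*pos == -9).
Before assert pos - 2*pos - 3 != -4 ==> pos + 2*r - 3 == -7: (pos != 1 ==> pos + 2*r == -4) && ((r == 7 && r == 2*arr[r] + 5) ==> (3*pos >= r + 2 || 5*pos == -9))
Before arr[r] := pos - 7: (pos != 1 ==> pos + 2*r == -4) && ((r == 7 && r == 2*store(arr, r, pos - 7)[r] + 5) ==> (3*pos >= r + 2 || 5*pos == -9))
Before assert arr[pos + 3] + 4 > 6: arr[pos + 3] > 2 && (pos != 1 ==> pos + 2*r == -4) && ((r == 7 && r == 2*store(arr, r, pos - 7)[r] + 5) ==> (3*pos >= r + 2 || 5*pos == -9))
Before r := arr[pos + 3] - 9: arr[pos + 3] > 2 && (pos != 1 ==> 2*arr[pos + 3] + pos == 14) && ((arr[pos + 3] == 16 && arr[pos + 3] == 2*store(arr, arr[pos + 3] - 9, pos - 7)[arr[pos + 3] - 9] + 14) ==> (3*pos >= arr[pos + 3] - 7 || 5*pos == -9))
The weakest precondition is arr[pos + 3] > 2 && (pos != 1 ==> 2*arr[pos + 3] + pos == 14) && ((arr[pos + 3] == 16 && arr[pos + 3] == 2*store(arr, arr[pos + 3] - 9, pos - 7)[arr[pos + 3] - 9] + 14) ==> (3*pos >= arr[pos + 3] - 7 || 5*pos == -9)).
Check whether arr[pos + 3] > -1 && (pos != 1 ==> 2*arr[pos + 3] + pos == 14) && ((arr[pos + 3] == 16 && arr[pos + 3] == 2*store(arr, arr[pos + 3] - 9, pos - 7)[arr[pos + 3] - 9] + 14) ==> (3*pos >= arr[pos + 3] - 7 || 5*pos == -9)) implies it.
Countermodel: at the initial state arr = {[-9] = 0, [4] = 0, elsewhere 0}, pos = 1, the precondition holds but the weakest precondition fails.
Answer: invalid
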